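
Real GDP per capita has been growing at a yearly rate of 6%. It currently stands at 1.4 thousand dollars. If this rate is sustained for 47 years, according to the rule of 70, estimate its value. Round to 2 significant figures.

It doubles every 70/6 ≈ 11.67 years, so 47 years is 4.03 doublings.
2^4.03 ≈ 16.34; 1.4 × 16.34 ≈ 23 thousand dollars.

approximately 23 thousand dollars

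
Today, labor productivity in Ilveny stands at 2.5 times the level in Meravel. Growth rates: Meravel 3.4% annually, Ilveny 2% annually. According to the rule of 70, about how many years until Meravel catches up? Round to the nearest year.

around 66 years

What matters is the difference: 1.4 pp.
Rule of 70 on the gap: the ratio halves every 70/1.4 ≈ 50.00 years.
A 2.5 times gap takes log₂(2.5) ≈ 1.32 halvings to close: 1.32 × 50.00 ≈ 66 years.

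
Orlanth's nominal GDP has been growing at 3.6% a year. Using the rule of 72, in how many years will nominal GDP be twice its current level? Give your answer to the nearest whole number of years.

Doubling time ≈ 72 / 3.6 = 20.00 years.

approximately 20 years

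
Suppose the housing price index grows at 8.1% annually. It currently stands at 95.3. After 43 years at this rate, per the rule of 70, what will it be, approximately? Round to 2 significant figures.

Doubling time ≈ 70/8.1 = 8.64 years.
43 years is 43/8.64 ≈ 4.98 doublings, a factor of 2^4.98 ≈ 31.56.
95.3 × 31.56 ≈ 3000.

3000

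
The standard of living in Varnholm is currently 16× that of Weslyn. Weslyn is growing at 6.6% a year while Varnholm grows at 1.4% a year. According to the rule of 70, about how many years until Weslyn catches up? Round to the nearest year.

Weslyn gains on Varnholm at 6.6% − 1.4% = 5.2 points a year.
At that relative rate the gap halves every 70/5.2 ≈ 13.46 years.
A 16× gap closes after 4 halvings: 4 × 13.46 ≈ 54 years.

54 years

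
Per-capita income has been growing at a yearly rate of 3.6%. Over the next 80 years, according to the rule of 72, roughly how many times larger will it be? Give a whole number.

Doubling time ≈ 72/3.6 = 20.00 years.
80/20.00 ≈ 4 doublings, so about 2^4 = 16×.

16 times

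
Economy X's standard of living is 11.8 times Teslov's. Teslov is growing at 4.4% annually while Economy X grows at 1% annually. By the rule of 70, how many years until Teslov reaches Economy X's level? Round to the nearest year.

Teslov gains on Economy X at 4.4% − 1% = 3.4 points a year.
At that relative rate the gap halves every 70/3.4 ≈ 20.59 years.
An 11.8 times gap takes log₂(11.8) ≈ 3.56 halvings to close: 3.56 × 20.59 ≈ 73 years.

≈ 73 years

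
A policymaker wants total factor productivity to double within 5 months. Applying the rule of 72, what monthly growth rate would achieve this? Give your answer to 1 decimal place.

14.4%

72 / 5 ≈ 14.40, so about 14.4% per month.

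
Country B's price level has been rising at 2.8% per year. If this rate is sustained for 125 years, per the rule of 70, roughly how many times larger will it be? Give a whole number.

70/2.8 ≈ 25.00 years per doubling.
125 years fits 5 doublings: 2^5 = 32.

around 32 times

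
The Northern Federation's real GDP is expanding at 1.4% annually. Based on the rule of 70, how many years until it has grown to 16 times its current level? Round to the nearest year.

One doubling takes 70/1.4 = 50.00 years.
16× is 4 doublings, so 4 × 50.00 ≈ 200 years.

about 200 years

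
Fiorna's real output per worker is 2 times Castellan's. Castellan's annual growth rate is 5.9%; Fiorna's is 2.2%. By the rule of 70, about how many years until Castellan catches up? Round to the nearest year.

around 19 years

Castellan gains on Fiorna at 5.9% − 2.2% = 3.7 points a year.
At that relative rate the gap halves every 70/3.7 ≈ 18.92 years.
A 2 times gap closes after 1 halving: 1 × 18.92 ≈ 19 years.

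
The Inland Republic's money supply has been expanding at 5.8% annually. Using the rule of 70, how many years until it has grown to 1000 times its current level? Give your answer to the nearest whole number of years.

approximately 120 years

One doubling takes 70/5.8 = 12.07 years.
1000× is log₂ 1000 ≈ 9.97 doublings, so ≈ 9.97 × 12.07 = 120 years.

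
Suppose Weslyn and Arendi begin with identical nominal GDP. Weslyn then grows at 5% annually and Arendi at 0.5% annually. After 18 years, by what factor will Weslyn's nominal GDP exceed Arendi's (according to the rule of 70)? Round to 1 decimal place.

Rate gap = 5% − 0.5% = 4.5 points.
The ratio doubles every 70/4.5 ≈ 15.56 years.
18/15.56 ≈ 1.16 doublings → ratio ≈ 2^1.16 ≈ 2.2.

about 2.2 times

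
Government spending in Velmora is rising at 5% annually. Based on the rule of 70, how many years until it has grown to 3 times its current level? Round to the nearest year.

around 22 years

At 5% it doubles every 70/5 ≈ 14.00 years.
Reaching 3× takes log₂(3) ≈ 1.58 doublings.
1.58 × 14.00 ≈ 22 years.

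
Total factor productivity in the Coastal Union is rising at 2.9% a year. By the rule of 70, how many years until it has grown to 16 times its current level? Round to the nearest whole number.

Doubling time ≈ 70/2.9 = 24.14 years.
16 = 2^4, so 4 doublings → 97 years.

roughly 97 years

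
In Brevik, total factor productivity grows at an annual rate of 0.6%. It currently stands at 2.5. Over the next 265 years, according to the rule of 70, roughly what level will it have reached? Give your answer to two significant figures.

around 12

It doubles every 70/0.6 ≈ 116.67 years, so 265 years is 2.27 doublings.
2^2.27 ≈ 4.82; 2.5 × 4.82 ≈ 12.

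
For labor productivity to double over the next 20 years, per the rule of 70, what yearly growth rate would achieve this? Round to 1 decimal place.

70 / 20 ≈ 3.50, so about 3.5% per year.

about 3.5% per year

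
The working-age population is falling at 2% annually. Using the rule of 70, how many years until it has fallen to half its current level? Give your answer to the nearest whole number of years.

Halving time ≈ 70 / 2 = 35.00 → 35 years.

around 35 years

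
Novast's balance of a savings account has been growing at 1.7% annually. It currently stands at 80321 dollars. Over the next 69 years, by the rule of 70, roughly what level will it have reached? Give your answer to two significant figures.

about 260000 dollars

It doubles every 70/1.7 ≈ 41.18 years, so 69 years is 1.68 doublings.
2^1.68 ≈ 3.20; 80321 × 3.20 ≈ 260000 dollars.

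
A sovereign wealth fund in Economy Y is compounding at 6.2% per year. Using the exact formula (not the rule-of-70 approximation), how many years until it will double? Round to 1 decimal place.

t = ln(2) / ln(1 + 0.062) = 0.6931 / 0.060154 ≈ 11.52.

11.5 years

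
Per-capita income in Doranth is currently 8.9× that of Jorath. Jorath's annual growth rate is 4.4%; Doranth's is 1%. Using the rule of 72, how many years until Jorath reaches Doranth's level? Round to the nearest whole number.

67 years

The growth-rate gap is 4.4% − 1% = 3.4 percentage points.
So the ratio between them halves every 72/3.4 ≈ 21.18 years.
An 8.9× gap takes log₂(8.9) ≈ 3.15 halvings to close: 3.15 × 21.18 ≈ 67 years.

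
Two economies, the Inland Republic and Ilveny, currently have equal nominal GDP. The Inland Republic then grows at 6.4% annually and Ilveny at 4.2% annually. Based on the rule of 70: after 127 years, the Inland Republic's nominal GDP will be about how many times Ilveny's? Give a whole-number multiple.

roughly 16 times

the Inland Republic pulls ahead at 2.2 pp per year, so the ratio doubles every 70/2.2 ≈ 31.82 years.
In 127 years that's 3.99 doublings: 2^3.99 ≈ 16.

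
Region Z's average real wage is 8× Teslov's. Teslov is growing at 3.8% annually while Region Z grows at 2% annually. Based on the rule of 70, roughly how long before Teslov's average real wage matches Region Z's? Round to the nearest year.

What matters is the difference: 1.8 pp.
Rule of 70 on the gap: the ratio halves every 70/1.8 ≈ 38.89 years.
An 8× gap closes after 3 halvings: 3 × 38.89 ≈ 117 years.

about 117 years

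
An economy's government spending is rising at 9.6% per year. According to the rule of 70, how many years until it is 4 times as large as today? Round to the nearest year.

roughly 15 years

At 9.6% it doubles every 70/9.6 ≈ 7.29 years.
Getting to 4× needs 2 doublings: 2 × 7.29 ≈ 15 years.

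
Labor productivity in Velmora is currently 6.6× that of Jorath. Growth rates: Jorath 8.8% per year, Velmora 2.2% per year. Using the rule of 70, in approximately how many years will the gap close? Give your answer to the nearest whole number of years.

around 29 years

Jorath gains on Velmora at 8.8% − 2.2% = 6.6 points a year.
At that relative rate the gap halves every 70/6.6 ≈ 10.61 years.
A 6.6× gap takes log₂(6.6) ≈ 2.72 halvings to close: 2.72 × 10.61 ≈ 29 years.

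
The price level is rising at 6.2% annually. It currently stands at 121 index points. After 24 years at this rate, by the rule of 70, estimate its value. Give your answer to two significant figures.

roughly 530 index points

Doubling time ≈ 70/6.2 = 11.29 years.
24 years is 24/11.29 ≈ 2.13 doublings, a factor of 2^2.13 ≈ 4.38.
121 × 4.38 ≈ 530 index points.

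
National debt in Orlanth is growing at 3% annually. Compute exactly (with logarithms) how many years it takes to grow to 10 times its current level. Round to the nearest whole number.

t = ln(10) / ln(1 + 0.03) = 2.3026 / 0.029559 ≈ 77.90.
≈ 78 years.

78 years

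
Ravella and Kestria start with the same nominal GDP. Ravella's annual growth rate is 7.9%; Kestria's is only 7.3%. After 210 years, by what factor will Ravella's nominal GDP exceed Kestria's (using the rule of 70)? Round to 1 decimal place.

Rate gap = 7.9% − 7.3% = 0.6 points.
The ratio doubles every 70/0.6 ≈ 116.67 years.
210/116.67 ≈ 1.80 doublings → ratio ≈ 2^1.80 ≈ 3.5.

roughly 3.5 times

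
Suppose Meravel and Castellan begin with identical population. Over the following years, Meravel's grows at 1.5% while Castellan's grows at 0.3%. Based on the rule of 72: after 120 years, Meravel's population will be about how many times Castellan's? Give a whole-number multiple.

≈ 4 times

Only the 1.2-point difference matters.
72/1.2 ≈ 60.00 years per doubling of the ratio; 120 years gives 2.00 doublings, so ≈ 4×.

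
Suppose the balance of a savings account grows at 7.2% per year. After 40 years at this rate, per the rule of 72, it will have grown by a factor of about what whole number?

72/7.2 ≈ 10.00 years per doubling.
40 years fits 4 doublings: 2^4 = 16.

roughly 16 times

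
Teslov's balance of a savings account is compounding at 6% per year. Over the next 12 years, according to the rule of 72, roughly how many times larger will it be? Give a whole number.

≈ 2 times

72/6 ≈ 12.00 years per doubling.
12 years fits 1 doubling: 2^1 = 2.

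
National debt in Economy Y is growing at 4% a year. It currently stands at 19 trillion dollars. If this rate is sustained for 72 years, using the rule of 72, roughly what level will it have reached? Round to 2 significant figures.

≈ 300 trillion dollars

It doubles every 72/4 ≈ 18.00 years, so 72 years is 4.00 doublings.
2^4.00 ≈ 16.00; 19 × 16.00 ≈ 300 trillion dollars.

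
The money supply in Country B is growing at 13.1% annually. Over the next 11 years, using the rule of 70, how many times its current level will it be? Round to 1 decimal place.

approximately 4.2 times

Doubles every ≈ 5.34 years (70/13.1).
11 years is 2.06 doublings; 2^2.06 ≈ 4.2×.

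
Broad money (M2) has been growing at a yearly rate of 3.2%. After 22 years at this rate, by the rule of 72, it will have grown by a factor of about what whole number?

At 3.2% one doubling takes ≈ 22.50 years; 22 years is 1 of them, so ×2.

2 times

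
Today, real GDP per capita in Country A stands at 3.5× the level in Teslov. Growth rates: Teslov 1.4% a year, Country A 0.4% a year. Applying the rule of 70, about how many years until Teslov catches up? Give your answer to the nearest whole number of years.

roughly 127 years

The growth-rate gap is 1.4% − 0.4% = 1 percentage point.
So the ratio between them halves every 70/1 ≈ 70.00 years.
A 3.5× gap takes log₂(3.5) ≈ 1.81 halvings to close: 1.81 × 70.00 ≈ 127 years.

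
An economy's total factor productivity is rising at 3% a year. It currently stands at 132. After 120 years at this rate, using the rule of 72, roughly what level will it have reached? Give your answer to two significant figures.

Doubling time ≈ 72/3 = 24.00 years.
120 years is 120/24.00 ≈ 5.00 doublings, a factor of 2^5.00 ≈ 32.00.
132 × 32.00 ≈ 4200.

around 4200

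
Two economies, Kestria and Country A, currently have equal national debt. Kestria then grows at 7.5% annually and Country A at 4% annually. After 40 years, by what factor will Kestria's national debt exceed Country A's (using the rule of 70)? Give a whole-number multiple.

4 times

Only the 3.5-point difference matters.
70/3.5 ≈ 20.00 years per doubling of the ratio; 40 years gives 2.00 doublings, so ≈ 4×.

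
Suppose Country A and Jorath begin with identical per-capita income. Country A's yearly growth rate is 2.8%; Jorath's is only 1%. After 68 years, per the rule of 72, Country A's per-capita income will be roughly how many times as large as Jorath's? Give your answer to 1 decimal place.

Rate gap = 2.8% − 1% = 1.8 points.
The ratio doubles every 72/1.8 ≈ 40.00 years.
68/40.00 ≈ 1.70 doublings → ratio ≈ 2^1.70 ≈ 3.2.

≈ 3.2 times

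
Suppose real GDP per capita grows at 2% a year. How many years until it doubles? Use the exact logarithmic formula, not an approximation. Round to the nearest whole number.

t = ln(2) / ln(1 + 0.02) = 0.6931 / 0.019803 ≈ 35.00.
≈ 35 years.

35 years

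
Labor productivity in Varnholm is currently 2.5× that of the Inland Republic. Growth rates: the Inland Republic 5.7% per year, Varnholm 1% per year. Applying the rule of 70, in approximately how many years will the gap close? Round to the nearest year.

The growth-rate gap is 5.7% − 1% = 4.7 percentage points.
So the ratio between them halves every 70/4.7 ≈ 14.89 years.
A 2.5× gap takes log₂(2.5) ≈ 1.32 halvings to close: 1.32 × 14.89 ≈ 20 years.

roughly 20 years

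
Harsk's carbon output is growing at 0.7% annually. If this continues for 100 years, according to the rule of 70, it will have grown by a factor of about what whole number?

At 0.7% one doubling takes ≈ 100.00 years; 100 years is 1 of them, so ×2.

about 2 times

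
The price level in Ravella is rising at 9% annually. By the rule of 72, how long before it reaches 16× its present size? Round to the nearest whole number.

One doubling takes 72/9 = 8.00 years.
Getting to 16× needs 4 doublings: 4 × 8.00 ≈ 32 years.

about 32 years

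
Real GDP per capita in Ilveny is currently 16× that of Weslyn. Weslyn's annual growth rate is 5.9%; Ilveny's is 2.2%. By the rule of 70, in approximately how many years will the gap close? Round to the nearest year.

The growth-rate gap is 5.9% − 2.2% = 3.7 percentage points.
So the ratio between them halves every 70/3.7 ≈ 18.92 years.
A 16× gap closes after 4 halvings: 4 × 18.92 ≈ 76 years.

approximately 76 years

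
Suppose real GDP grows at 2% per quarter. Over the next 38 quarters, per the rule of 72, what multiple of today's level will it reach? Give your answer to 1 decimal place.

roughly 2.1 times

Doubles every ≈ 36.00 quarters (72/2).
38 quarters is 1.06 doublings; 2^1.06 ≈ 2.1×.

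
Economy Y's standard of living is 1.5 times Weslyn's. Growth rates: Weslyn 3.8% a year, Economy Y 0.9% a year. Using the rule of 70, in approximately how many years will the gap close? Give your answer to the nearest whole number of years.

≈ 14 years

The growth-rate gap is 3.8% − 0.9% = 2.9 percentage points.
So the ratio between them halves every 70/2.9 ≈ 24.14 years.
A 1.5 times gap takes log₂(1.5) ≈ 0.58 halvings to close: 0.58 × 24.14 ≈ 14 years.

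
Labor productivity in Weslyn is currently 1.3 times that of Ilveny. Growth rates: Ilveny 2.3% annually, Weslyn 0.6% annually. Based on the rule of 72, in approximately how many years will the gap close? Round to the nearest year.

Ilveny gains on Weslyn at 2.3% − 0.6% = 1.7 points a year.
At that relative rate the gap halves every 72/1.7 ≈ 42.35 years.
A 1.3 times gap takes log₂(1.3) ≈ 0.38 halvings to close: 0.38 × 42.35 ≈ 16 years.

approximately 16 years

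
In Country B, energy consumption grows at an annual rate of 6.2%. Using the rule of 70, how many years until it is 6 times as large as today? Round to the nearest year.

around 29 years

At 6.2% it doubles every 70/6.2 ≈ 11.29 years.
6× is log₂ 6 ≈ 2.58 doublings, so ≈ 2.58 × 11.29 = 29 years.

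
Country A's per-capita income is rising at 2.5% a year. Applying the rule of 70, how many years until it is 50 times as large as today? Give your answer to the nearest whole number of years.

Doubling time ≈ 70/2.5 = 28.00 years.
Reaching 50× takes log₂(50) ≈ 5.64 doublings.
5.64 × 28.00 ≈ 158 years.

around 158 years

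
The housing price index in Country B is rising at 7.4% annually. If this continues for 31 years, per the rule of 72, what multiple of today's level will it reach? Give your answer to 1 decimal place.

roughly 9.1 times

Doubling time ≈ 72/7.4 = 9.73 years.
31 years / 9.73 ≈ 3.19 doublings → factor 2^3.19 ≈ 9.1.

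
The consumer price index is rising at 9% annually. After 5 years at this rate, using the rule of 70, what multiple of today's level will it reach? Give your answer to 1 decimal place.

roughly 1.6 times

Doubles every ≈ 7.78 years (70/9).
5 years is 0.64 doublings; 2^0.64 ≈ 1.6×.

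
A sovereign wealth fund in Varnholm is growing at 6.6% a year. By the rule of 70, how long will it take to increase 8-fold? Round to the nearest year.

roughly 32 years

Doubling time ≈ 70/6.6 = 10.61 years.
8× is 3 doublings, so 3 × 10.61 ≈ 32 years.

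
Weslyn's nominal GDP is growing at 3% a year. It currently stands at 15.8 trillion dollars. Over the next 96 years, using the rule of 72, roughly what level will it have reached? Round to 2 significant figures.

It doubles every 72/3 ≈ 24.00 years, so 96 years is 4.00 doublings.
2^4.00 ≈ 16.00; 15.8 × 16.00 ≈ 250 trillion dollars.

around 250 trillion dollars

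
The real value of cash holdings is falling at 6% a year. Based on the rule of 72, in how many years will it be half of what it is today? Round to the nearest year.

Falling at 6%, it halves about every 72/6 = 12.00 years.

around 12 years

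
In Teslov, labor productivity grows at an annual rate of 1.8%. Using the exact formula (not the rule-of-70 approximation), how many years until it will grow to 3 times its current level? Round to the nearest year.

62 years

t = ln(3) / ln(1 + 0.018) = 1.0986 / 0.017840 ≈ 61.58.
≈ 62 years.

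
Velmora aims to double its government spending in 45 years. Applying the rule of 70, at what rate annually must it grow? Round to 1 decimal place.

roughly 1.6%

70 / 45 ≈ 1.56, so about 1.6% annually.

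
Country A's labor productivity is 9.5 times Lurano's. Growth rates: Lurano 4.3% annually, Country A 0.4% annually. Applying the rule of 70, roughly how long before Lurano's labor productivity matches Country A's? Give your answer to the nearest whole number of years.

roughly 58 years

What matters is the difference: 3.9 pp.
Rule of 70 on the gap: the ratio halves every 70/3.9 ≈ 17.95 years.
A 9.5 times gap takes log₂(9.5) ≈ 3.25 halvings to close: 3.25 × 17.95 ≈ 58 years.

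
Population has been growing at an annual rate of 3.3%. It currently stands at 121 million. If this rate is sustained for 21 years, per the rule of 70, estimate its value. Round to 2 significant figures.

roughly 240 million

It doubles every 70/3.3 ≈ 21.21 years, so 21 years is 0.99 doublings.
2^0.99 ≈ 1.99; 121 × 1.99 ≈ 240 million.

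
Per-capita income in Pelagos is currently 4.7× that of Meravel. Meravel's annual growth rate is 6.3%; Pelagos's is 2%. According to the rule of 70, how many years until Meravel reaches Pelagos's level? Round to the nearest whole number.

about 36 years

Meravel gains on Pelagos at 6.3% − 2% = 4.3 points a year.
At that relative rate the gap halves every 70/4.3 ≈ 16.28 years.
A 4.7× gap takes log₂(4.7) ≈ 2.23 halvings to close: 2.23 × 16.28 ≈ 36 years.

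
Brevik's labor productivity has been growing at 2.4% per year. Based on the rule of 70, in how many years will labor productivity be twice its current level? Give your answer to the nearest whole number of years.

70/2.4 ≈ 29.17, so it doubles roughly every 29 years.

roughly 29 years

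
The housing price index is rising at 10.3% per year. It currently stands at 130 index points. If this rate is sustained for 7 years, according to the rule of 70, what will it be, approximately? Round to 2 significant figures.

approximately 270 index points

Doubling time ≈ 70/10.3 = 6.80 years.
7 years is 7/6.80 ≈ 1.03 doublings, a factor of 2^1.03 ≈ 2.04.
130 × 2.04 ≈ 270 index points.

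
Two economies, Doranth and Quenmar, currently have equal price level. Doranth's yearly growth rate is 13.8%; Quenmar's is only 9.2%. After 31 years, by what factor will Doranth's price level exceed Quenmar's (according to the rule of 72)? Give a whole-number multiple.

Doranth pulls ahead at 4.6 pp per year, so the ratio doubles every 72/4.6 ≈ 15.65 years.
In 31 years that's 1.98 doublings: 2^1.98 ≈ 4.

approximately 4 times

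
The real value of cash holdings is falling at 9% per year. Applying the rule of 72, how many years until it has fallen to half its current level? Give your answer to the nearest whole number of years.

roughly 8 years

The rule works in reverse for decay: 72/9 ≈ 8.00 years to halve.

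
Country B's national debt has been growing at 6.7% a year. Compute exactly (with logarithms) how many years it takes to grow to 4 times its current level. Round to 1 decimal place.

21.4 years

t = ln(4) / ln(1 + 0.067) = 1.3863 / 0.064851 ≈ 21.38.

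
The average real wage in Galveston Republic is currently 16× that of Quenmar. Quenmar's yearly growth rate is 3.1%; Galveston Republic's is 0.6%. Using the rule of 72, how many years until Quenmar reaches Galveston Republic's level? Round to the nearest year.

approximately 115 years

What matters is the difference: 2.5 pp.
Rule of 72 on the gap: the ratio halves every 72/2.5 ≈ 28.80 years.
A 16× gap closes after 4 halvings: 4 × 28.80 ≈ 115 years.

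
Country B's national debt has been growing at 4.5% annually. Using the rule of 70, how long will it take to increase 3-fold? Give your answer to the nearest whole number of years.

At 4.5% it doubles every 70/4.5 ≈ 15.56 years.
Reaching 3× takes log₂(3) ≈ 1.58 doublings.
1.58 × 15.56 ≈ 25 years.

approximately 25 years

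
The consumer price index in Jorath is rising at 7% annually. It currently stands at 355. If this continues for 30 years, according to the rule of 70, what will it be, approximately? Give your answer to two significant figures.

It doubles every 70/7 ≈ 10.00 years, so 30 years is 3.00 doublings.
2^3.00 ≈ 8.00; 355 × 8.00 ≈ 2800.

approximately 2800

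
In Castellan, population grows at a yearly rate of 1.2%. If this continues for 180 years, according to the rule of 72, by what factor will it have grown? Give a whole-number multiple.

At 1.2% one doubling takes ≈ 60.00 years; 180 years is 3 of them, so ×8.

around 8 times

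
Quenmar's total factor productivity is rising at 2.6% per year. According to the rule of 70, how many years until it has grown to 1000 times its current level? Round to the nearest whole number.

Doubling time ≈ 70/2.6 = 26.92 years.
1000× is log₂ 1000 ≈ 9.97 doublings, so ≈ 9.97 × 26.92 = 268 years.

268 years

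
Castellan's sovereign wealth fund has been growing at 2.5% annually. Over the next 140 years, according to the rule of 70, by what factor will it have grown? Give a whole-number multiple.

32 times

Doubling time ≈ 70/2.5 = 28.00 years.
140/28.00 ≈ 5 doublings, so about 2^5 = 32×.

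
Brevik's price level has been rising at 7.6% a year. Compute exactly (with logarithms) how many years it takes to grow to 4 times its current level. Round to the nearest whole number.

t = ln(4) / ln(1 + 0.076) = 1.3863 / 0.073250 ≈ 18.93.
≈ 19 years.

19 years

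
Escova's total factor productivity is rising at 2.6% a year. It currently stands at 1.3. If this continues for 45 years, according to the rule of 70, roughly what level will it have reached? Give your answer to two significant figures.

4.1

It doubles every 70/2.6 ≈ 26.92 years, so 45 years is 1.67 doublings.
2^1.67 ≈ 3.18; 1.3 × 3.18 ≈ 4.1.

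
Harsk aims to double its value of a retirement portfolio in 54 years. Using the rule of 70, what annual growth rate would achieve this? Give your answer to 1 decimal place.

70 / 54 ≈ 1.30, so about 1.3% annually.

approximately 1.3%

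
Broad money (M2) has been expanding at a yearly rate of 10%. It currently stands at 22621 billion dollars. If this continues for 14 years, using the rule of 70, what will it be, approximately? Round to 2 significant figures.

≈ 90000 billion dollars

It doubles every 70/10 ≈ 7.00 years, so 14 years is 2.00 doublings.
2^2.00 ≈ 4.00; 22621 × 4.00 ≈ 90000 billion dollars.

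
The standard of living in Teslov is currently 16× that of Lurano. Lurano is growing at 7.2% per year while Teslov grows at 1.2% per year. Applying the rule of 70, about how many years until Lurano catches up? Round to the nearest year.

What matters is the difference: 6 pp.
Rule of 70 on the gap: the ratio halves every 70/6 ≈ 11.67 years.
A 16× gap closes after 4 halvings: 4 × 11.67 ≈ 47 years.

47 years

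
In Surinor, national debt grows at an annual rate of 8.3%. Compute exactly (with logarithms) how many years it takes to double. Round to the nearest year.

t = ln(2) / ln(1 + 0.083) = 0.6931 / 0.079735 ≈ 8.69.
≈ 9 years.

9 years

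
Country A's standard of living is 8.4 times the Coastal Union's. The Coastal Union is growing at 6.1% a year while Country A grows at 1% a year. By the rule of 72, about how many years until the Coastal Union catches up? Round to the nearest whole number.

approximately 43 years

The growth-rate gap is 6.1% − 1% = 5.1 percentage points.
So the ratio between them halves every 72/5.1 ≈ 14.12 years.
An 8.4 times gap takes log₂(8.4) ≈ 3.07 halvings to close: 3.07 × 14.12 ≈ 43 years.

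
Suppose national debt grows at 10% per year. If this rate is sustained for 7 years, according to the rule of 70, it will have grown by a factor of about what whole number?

70/10 ≈ 7.00 years per doubling.
7 years fits 1 doubling: 2^1 = 2.

around 2 times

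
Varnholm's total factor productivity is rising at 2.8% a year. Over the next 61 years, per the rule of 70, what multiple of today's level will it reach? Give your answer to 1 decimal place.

approximately 5.4 times

Doubles every ≈ 25.00 years (70/2.8).
61 years is 2.44 doublings; 2^2.44 ≈ 5.4×.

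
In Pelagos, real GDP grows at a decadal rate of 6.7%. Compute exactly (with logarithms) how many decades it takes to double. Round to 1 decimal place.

10.7 decades

t = ln(2) / ln(1 + 0.067) = 0.6931 / 0.064851 ≈ 10.69.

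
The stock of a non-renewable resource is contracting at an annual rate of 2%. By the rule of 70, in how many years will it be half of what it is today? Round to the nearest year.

around 35 years

Halving time ≈ 70 / 2 = 35.00 → 35 years.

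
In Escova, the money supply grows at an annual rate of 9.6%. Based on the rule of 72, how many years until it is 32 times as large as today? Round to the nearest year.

approximately 38 years

One doubling takes 72/9.6 = 7.50 years.
Getting to 32× needs 5 doublings: 5 × 7.50 ≈ 38 years.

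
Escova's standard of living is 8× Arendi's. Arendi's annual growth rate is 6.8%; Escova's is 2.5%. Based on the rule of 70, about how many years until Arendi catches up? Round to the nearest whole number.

49 years

What matters is the difference: 4.3 pp.
Rule of 70 on the gap: the ratio halves every 70/4.3 ≈ 16.28 years.
An 8× gap closes after 3 halvings: 3 × 16.28 ≈ 49 years.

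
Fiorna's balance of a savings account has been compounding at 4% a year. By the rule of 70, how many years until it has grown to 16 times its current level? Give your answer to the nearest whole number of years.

At 4% it doubles every 70/4 ≈ 17.50 years.
16× is 4 doublings, so 4 × 17.50 ≈ 70 years.

roughly 70 years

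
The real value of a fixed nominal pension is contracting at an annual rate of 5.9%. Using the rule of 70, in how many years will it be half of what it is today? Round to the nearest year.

Falling at 5.9%, it halves about every 70/5.9 = 11.86 years.

≈ 12 years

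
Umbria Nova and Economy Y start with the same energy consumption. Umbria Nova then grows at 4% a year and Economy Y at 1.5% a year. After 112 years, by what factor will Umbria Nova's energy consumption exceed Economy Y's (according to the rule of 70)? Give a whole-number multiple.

roughly 16 times

Only the 2.5-point difference matters.
70/2.5 ≈ 28.00 years per doubling of the ratio; 112 years gives 4.00 doublings, so ≈ 16×.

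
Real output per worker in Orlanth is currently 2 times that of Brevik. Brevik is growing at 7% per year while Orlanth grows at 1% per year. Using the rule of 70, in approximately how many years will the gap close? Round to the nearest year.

The growth-rate gap is 7% − 1% = 6 percentage points.
So the ratio between them halves every 70/6 ≈ 11.67 years.
A 2 times gap closes after 1 halving: 1 × 11.67 ≈ 12 years.

≈ 12 years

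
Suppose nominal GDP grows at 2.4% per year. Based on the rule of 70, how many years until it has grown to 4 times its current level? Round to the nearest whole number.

around 58 years

At 2.4% it doubles every 70/2.4 ≈ 29.17 years.
Getting to 4× needs 2 doublings: 2 × 29.17 ≈ 58 years.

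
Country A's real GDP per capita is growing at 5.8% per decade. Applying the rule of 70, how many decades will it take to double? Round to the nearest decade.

around 12 decades

At 5.8%, doubling takes about 70/5.8 = 12.07 decades.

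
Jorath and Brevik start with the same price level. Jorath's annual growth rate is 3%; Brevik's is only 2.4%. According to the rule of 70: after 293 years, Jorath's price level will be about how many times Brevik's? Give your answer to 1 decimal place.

≈ 5.7 times

Rate gap = 3% − 2.4% = 0.6 points.
The ratio doubles every 70/0.6 ≈ 116.67 years.
293/116.67 ≈ 2.51 doublings → ratio ≈ 2^2.51 ≈ 5.7.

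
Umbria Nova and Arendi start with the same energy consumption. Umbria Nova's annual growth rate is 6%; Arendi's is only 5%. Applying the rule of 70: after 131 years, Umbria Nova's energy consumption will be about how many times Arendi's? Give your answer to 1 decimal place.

approximately 3.7 times

Only the 1-point difference matters.
70/1 ≈ 70.00 years per doubling of the ratio; 131 years gives 1.87 doublings, so ≈ 3.7×.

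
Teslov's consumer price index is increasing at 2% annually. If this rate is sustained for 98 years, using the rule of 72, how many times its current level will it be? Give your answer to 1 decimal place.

Doubles every ≈ 36.00 years (72/2).
98 years is 2.72 doublings; 2^2.72 ≈ 6.6×.

about 6.6 times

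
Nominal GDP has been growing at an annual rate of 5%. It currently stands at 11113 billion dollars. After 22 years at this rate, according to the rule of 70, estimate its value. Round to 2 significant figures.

roughly 33000 billion dollars

It doubles every 70/5 ≈ 14.00 years, so 22 years is 1.57 doublings.
2^1.57 ≈ 2.97; 11113 × 2.97 ≈ 33000 billion dollars.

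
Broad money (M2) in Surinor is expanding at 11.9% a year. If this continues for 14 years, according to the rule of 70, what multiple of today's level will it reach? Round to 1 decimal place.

about 5.2 times

Doubling time ≈ 70/11.9 = 5.88 years.
14 years / 5.88 ≈ 2.38 doublings → factor 2^2.38 ≈ 5.2.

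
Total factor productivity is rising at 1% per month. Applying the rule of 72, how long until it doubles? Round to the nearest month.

72 months

Doubling time ≈ 72 / 1 = 72.00 months.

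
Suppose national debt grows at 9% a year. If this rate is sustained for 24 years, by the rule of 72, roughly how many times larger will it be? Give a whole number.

roughly 8 times

72/9 ≈ 8.00 years per doubling.
24 years fits 3 doublings: 2^3 = 8.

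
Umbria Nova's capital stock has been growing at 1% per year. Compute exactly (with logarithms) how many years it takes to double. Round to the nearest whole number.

t = ln(2) / ln(1 + 0.01) = 0.6931 / 0.009950 ≈ 69.66.
≈ 70 years.

70 years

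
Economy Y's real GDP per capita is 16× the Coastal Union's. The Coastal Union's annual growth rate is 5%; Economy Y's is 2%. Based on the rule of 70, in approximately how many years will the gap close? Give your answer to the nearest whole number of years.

The growth-rate gap is 5% − 2% = 3 percentage points.
So the ratio between them halves every 70/3 ≈ 23.33 years.
A 16× gap closes after 4 halvings: 4 × 23.33 ≈ 93 years.

approximately 93 years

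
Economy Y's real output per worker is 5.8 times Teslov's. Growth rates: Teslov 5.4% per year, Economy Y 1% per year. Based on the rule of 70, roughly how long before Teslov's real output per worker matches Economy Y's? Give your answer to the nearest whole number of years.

roughly 40 years

What matters is the difference: 4.4 pp.
Rule of 70 on the gap: the ratio halves every 70/4.4 ≈ 15.91 years.
A 5.8 times gap takes log₂(5.8) ≈ 2.54 halvings to close: 2.54 × 15.91 ≈ 40 years.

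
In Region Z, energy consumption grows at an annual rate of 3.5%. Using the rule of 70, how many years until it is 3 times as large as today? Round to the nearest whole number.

around 32 years

One doubling takes 70/3.5 = 20.00 years.
Reaching 3× takes log₂(3) ≈ 1.58 doublings.
1.58 × 20.00 ≈ 32 years.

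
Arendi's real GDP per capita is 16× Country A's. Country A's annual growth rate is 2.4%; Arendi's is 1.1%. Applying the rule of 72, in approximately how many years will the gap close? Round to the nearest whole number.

about 222 years

What matters is the difference: 1.3 pp.
Rule of 72 on the gap: the ratio halves every 72/1.3 ≈ 55.38 years.
A 16× gap closes after 4 halvings: 4 × 55.38 ≈ 222 years.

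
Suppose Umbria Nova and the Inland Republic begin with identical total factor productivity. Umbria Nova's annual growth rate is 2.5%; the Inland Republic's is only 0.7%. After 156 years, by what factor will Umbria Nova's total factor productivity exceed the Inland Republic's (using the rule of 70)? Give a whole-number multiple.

Umbria Nova pulls ahead at 1.8 pp per year, so the ratio doubles every 70/1.8 ≈ 38.89 years.
In 156 years that's 4.01 doublings: 2^4.01 ≈ 16.

around 16 times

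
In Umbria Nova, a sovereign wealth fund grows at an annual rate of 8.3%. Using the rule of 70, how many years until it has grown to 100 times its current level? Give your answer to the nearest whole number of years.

approximately 56 years

Doubling time ≈ 70/8.3 = 8.43 years.
Reaching 100× takes log₂(100) ≈ 6.64 doublings.
6.64 × 8.43 ≈ 56 years.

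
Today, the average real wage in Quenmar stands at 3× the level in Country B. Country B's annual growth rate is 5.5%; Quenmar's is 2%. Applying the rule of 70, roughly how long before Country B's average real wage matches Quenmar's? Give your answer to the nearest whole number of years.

The growth-rate gap is 5.5% − 2% = 3.5 percentage points.
So the ratio between them halves every 70/3.5 ≈ 20.00 years.
A 3× gap takes log₂(3) ≈ 1.58 halvings to close: 1.58 × 20.00 ≈ 32 years.

around 32 years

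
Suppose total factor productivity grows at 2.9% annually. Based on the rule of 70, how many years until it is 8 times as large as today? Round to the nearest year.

≈ 72 years

Doubling time ≈ 70/2.9 = 24.14 years.
8× is 3 doublings, so 3 × 24.14 ≈ 72 years.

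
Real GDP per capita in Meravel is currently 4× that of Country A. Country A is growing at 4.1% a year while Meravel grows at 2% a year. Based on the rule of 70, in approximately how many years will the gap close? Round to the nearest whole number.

approximately 67 years

What matters is the difference: 2.1 pp.
Rule of 70 on the gap: the ratio halves every 70/2.1 ≈ 33.33 years.
A 4× gap closes after 2 halvings: 2 × 33.33 ≈ 67 years.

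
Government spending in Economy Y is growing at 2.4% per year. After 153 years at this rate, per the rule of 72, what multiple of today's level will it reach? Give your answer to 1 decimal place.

approximately 34.3 times

Doubles every ≈ 30.00 years (72/2.4).
153 years is 5.10 doublings; 2^5.10 ≈ 34.3×.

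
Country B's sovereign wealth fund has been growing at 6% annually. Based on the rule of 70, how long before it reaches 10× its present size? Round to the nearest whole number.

roughly 39 years

One doubling takes 70/6 = 11.67 years.
10× is log₂ 10 ≈ 3.32 doublings, so ≈ 3.32 × 11.67 = 39 years.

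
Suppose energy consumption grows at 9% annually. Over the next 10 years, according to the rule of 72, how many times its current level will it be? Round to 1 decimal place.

Doubles every ≈ 8.00 years (72/9).
10 years is 1.25 doublings; 2^1.25 ≈ 2.4×.

around 2.4 times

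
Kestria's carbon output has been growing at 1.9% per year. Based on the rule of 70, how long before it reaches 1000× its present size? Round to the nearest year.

≈ 367 years

Doubling time ≈ 70/1.9 = 36.84 years.
Reaching 1000× takes log₂(1000) ≈ 9.97 doublings.
9.97 × 36.84 ≈ 367 years.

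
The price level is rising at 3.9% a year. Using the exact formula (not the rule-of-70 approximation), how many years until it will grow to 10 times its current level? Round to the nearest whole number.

60 years

t = ln(10) / ln(1 + 0.039) = 2.3026 / 0.038259 ≈ 60.18.
≈ 60 years.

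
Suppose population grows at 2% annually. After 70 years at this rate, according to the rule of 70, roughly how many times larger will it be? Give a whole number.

about 4 times

70/2 ≈ 35.00 years per doubling.
70 years fits 2 doublings: 2^2 = 4.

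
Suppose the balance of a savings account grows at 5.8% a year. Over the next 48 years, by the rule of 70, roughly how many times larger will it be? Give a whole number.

70/5.8 ≈ 12.07 years per doubling.
48 years fits 4 doublings: 2^4 = 16.

around 16 times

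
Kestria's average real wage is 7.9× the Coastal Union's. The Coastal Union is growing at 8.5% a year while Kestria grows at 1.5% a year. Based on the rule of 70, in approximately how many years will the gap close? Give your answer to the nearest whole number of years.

What matters is the difference: 7 pp.
Rule of 70 on the gap: the ratio halves every 70/7 ≈ 10.00 years.
A 7.9× gap takes log₂(7.9) ≈ 2.98 halvings to close: 2.98 × 10.00 ≈ 30 years.

about 30 years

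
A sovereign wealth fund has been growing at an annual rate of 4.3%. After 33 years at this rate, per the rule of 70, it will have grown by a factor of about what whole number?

about 4 times

Doubling time ≈ 70/4.3 = 16.28 years.
33/16.28 ≈ 2 doublings, so about 2^2 = 4×.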